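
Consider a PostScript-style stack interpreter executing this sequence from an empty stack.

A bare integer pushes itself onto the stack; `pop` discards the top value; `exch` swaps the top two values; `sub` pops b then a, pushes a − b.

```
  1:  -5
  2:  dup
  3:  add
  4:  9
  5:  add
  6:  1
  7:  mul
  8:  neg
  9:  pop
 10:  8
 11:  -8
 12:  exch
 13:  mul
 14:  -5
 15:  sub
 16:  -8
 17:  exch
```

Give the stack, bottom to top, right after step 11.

[8, -8]

-5  -> -5
dup -> -5 -5
add -> -10
9   -> -10 9
add -> -1
1   -> -1 1
mul -> -1
neg -> 1
pop -> (empty)
8   -> 8
-8  -> 8 -8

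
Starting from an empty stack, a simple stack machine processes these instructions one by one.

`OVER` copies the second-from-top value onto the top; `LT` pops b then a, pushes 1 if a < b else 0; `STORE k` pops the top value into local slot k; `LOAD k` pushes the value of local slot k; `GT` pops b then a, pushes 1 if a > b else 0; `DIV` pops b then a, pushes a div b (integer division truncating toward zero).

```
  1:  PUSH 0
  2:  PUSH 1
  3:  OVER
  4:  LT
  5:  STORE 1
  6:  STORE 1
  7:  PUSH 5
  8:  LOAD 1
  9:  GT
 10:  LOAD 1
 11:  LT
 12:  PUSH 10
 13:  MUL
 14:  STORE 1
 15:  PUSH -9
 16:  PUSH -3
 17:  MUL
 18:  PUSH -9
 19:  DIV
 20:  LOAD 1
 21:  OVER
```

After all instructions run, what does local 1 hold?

0

PUSH 0  : 0
PUSH 1  : 0 1
OVER    : 0 1 0
LT      : 0 0
STORE 1 : 0
STORE 1 : (empty)
PUSH 5  : 5
LOAD 1  : 5 0
GT      : 1
LOAD 1  : 1 0
LT      : 0
PUSH 10 : 0 10
MUL     : 0
STORE 1 : (empty)
PUSH -9 : -9
PUSH -3 : -9 -3
MUL     : 27
PUSH -9 : 27 -9
DIV     : -3
LOAD 1  : -3 0
OVER    : -3 0 -3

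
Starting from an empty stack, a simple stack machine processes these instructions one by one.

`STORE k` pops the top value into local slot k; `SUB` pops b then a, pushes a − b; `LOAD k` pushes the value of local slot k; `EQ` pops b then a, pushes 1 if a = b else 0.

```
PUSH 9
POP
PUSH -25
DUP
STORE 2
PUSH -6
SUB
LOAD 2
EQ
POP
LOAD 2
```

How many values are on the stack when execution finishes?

PUSH 9   → 9
POP      → (empty)
PUSH -25 → -25
DUP      → -25 -25
STORE 2  → -25
PUSH -6  → -25 -6
SUB      → -19
LOAD 2   → -19 -25
EQ       → 0
POP      → (empty)
LOAD 2   → -25

1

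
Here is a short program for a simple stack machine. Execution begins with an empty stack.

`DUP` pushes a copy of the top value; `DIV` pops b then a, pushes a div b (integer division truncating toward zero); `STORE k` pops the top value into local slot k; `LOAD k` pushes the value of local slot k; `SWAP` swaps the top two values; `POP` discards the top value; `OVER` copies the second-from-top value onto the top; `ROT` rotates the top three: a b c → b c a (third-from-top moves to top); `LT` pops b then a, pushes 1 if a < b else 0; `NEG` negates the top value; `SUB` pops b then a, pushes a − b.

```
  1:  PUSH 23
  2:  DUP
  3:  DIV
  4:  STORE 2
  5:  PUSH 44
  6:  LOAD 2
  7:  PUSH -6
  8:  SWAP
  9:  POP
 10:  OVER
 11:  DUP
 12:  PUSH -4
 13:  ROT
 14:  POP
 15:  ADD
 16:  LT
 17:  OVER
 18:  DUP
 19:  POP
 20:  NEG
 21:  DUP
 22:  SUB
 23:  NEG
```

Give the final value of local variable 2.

1

PUSH 23 : 23
DUP     : 23 23
DIV     : 1
STORE 2 : (empty)
PUSH 44 : 44
LOAD 2  : 44 1
PUSH -6 : 44 1 -6
SWAP    : 44 -6 1
POP     : 44 -6
OVER    : 44 -6 44
DUP     : 44 -6 44 44
PUSH -4 : 44 -6 44 44 -4
ROT     : 44 -6 44 -4 44
POP     : 44 -6 44 -4
ADD     : 44 -6 40
LT      : 44 1
OVER    : 44 1 44
DUP     : 44 1 44 44
POP     : 44 1 44
NEG     : 44 1 -44
DUP     : 44 1 -44 -44
SUB     : 44 1 0
NEG     : 44 1 0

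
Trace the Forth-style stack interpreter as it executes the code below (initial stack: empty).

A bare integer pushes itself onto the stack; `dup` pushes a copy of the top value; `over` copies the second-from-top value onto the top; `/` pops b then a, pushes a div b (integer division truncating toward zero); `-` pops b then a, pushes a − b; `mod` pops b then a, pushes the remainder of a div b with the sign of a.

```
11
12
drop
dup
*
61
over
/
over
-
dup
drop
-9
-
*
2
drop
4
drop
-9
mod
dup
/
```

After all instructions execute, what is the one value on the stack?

1

11   -> [11]
12   -> [11, 12]
drop -> [11]
dup  -> [11, 11]
*    -> [121]
61   -> [121, 61]
over -> [121, 61, 121]
/    -> [121, 0]
over -> [121, 0, 121]
-    -> [121, -121]
dup  -> [121, -121, -121]
drop -> [121, -121]
-9   -> [121, -121, -9]
-    -> [121, -112]
*    -> [-13552]
2    -> [-13552, 2]
drop -> [-13552]
4    -> [-13552, 4]
drop -> [-13552]
-9   -> [-13552, -9]
mod  -> [-7]
dup  -> [-7, -7]
/    -> [1]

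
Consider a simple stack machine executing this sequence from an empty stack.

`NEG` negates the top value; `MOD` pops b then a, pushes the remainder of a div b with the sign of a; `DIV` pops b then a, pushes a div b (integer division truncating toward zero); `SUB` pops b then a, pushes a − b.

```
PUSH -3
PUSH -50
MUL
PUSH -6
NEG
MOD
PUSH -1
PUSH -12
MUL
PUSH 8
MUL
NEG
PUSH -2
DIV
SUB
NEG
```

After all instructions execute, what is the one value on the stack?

PUSH -3  -> -3
PUSH -50 -> -3 -50
MUL      -> 150
PUSH -6  -> 150 -6
NEG      -> 150 6
MOD      -> 0
PUSH -1  -> 0 -1
PUSH -12 -> 0 -1 -12
MUL      -> 0 12
PUSH 8   -> 0 12 8
MUL      -> 0 96
NEG      -> 0 -96
PUSH -2  -> 0 -96 -2
DIV      -> 0 48
SUB      -> -48
NEG      -> 48

48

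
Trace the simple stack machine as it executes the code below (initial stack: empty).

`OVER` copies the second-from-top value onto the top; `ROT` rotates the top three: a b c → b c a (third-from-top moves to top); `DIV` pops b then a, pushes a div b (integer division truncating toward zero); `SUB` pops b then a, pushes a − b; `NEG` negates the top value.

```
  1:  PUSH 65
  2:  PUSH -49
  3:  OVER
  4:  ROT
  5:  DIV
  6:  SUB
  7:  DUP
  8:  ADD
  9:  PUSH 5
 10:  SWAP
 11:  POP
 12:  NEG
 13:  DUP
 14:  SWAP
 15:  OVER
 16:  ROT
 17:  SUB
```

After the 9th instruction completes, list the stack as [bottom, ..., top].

PUSH 65  → 65
PUSH -49 → 65 -49
OVER     → 65 -49 65
ROT      → -49 65 65
DIV      → -49 1
SUB      → -50
DUP      → -50 -50
ADD      → -100
PUSH 5   → -100 5

[-100, 5]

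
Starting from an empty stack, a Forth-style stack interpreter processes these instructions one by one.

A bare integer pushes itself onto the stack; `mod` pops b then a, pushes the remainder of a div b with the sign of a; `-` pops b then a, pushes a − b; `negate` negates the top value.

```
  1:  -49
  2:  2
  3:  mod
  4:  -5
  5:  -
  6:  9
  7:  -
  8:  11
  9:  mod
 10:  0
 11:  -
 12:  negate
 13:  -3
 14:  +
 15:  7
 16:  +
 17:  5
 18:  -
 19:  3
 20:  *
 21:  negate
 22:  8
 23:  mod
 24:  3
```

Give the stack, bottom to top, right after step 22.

[-12, 8]

-49     [-49]
2       [-49, 2]
mod     [-1]
-5      [-1, -5]
-       [4]
9       [4, 9]
-       [-5]
11      [-5, 11]
mod     [-5]
0       [-5, 0]
-       [-5]
negate  [5]
-3      [5, -3]
+       [2]
7       [2, 7]
+       [9]
5       [9, 5]
-       [4]
3       [4, 3]
*       [12]
negate  [-12]
8       [-12, 8]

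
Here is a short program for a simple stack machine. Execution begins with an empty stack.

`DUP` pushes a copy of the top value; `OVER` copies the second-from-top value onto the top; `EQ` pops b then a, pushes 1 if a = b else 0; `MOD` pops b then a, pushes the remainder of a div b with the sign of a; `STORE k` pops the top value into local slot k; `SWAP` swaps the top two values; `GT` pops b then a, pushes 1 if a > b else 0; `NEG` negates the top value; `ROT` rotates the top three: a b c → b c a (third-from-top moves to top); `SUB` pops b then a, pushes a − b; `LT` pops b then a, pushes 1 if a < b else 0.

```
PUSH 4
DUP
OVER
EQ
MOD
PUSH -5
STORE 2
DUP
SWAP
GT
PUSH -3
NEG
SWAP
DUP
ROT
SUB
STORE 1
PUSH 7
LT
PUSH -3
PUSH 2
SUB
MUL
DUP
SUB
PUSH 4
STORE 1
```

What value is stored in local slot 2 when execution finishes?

PUSH 4  → [4]
DUP     → [4, 4]
OVER    → [4, 4, 4]
EQ      → [4, 1]
MOD     → [0]
PUSH -5 → [0, -5]
STORE 2 → [0]
DUP     → [0, 0]
SWAP    → [0, 0]
GT      → [0]
PUSH -3 → [0, -3]
NEG     → [0, 3]
SWAP    → [3, 0]
DUP     → [3, 0, 0]
ROT     → [0, 0, 3]
SUB     → [0, -3]
STORE 1 → [0]
PUSH 7  → [0, 7]
LT      → [1]
PUSH -3 → [1, -3]
PUSH 2  → [1, -3, 2]
SUB     → [1, -5]
MUL     → [-5]
DUP     → [-5, -5]
SUB     → [0]
PUSH 4  → [0, 4]
STORE 1 → [0]

-5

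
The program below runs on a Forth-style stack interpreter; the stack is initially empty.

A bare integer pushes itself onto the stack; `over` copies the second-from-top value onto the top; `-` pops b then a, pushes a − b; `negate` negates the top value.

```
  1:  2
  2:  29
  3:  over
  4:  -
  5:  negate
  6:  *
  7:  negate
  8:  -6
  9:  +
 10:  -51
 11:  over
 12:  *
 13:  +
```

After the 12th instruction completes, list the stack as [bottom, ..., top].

[48, -2448]

2      → 2
29     → 2 29
over   → 2 29 2
-      → 2 27
negate → 2 -27
*      → -54
negate → 54
-6     → 54 -6
+      → 48
-51    → 48 -51
over   → 48 -51 48
*      → 48 -2448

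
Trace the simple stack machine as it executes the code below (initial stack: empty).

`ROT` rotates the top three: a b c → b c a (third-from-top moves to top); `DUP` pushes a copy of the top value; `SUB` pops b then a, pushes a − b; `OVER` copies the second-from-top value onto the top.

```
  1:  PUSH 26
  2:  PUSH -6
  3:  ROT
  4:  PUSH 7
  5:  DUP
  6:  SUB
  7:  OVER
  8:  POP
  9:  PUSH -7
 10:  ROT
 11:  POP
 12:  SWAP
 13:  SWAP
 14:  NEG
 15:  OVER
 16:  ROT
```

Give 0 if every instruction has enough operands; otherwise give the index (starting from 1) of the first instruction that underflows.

3

PUSH 26 → 26
PUSH -6 → 26 -6
ROT  — needs 3 operands, stack has 2 → underflow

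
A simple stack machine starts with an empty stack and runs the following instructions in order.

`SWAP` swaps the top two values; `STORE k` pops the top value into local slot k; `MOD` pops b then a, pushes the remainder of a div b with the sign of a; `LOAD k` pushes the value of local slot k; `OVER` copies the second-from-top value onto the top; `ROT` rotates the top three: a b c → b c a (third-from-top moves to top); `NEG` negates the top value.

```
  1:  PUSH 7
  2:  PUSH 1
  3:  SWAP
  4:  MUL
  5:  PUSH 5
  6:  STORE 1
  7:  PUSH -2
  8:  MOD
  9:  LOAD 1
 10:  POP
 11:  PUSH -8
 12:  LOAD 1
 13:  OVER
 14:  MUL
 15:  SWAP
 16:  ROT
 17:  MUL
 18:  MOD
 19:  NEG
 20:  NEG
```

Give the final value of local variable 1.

5

PUSH 7  → 7
PUSH 1  → 7 1
SWAP    → 1 7
MUL     → 7
PUSH 5  → 7 5
STORE 1 → 7
PUSH -2 → 7 -2
MOD     → 1
LOAD 1  → 1 5
POP     → 1
PUSH -8 → 1 -8
LOAD 1  → 1 -8 5
OVER    → 1 -8 5 -8
MUL     → 1 -8 -40
SWAP    → 1 -40 -8
ROT     → -40 -8 1
MUL     → -40 -8
MOD     → 0
NEG     → 0
NEG     → 0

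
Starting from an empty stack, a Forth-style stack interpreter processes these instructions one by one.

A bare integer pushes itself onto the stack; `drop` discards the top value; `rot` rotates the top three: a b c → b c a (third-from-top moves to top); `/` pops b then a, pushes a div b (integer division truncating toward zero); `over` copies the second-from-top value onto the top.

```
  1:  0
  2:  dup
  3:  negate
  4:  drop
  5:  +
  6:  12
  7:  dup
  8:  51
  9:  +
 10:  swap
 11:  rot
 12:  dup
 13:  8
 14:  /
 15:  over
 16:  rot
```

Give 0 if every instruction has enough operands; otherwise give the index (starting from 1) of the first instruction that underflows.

0      → 0
dup    → 0 0
negate → 0 0
drop   → 0
+  — needs 2 operands, stack has 1 → underflow

5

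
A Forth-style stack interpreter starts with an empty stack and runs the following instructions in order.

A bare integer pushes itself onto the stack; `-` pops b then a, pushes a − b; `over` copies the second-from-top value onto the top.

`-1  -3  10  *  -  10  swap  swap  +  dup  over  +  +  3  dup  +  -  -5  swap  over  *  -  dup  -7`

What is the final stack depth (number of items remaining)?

3

-1    [-1]
-3    [-1, -3]
10    [-1, -3, 10]
*     [-1, -30]
-     [29]
10    [29, 10]
swap  [10, 29]
swap  [29, 10]
+     [39]
dup   [39, 39]
over  [39, 39, 39]
+     [39, 78]
+     [117]
3     [117, 3]
dup   [117, 3, 3]
+     [117, 6]
-     [111]
-5    [111, -5]
swap  [-5, 111]
over  [-5, 111, -5]
*     [-5, -555]
-     [550]
dup   [550, 550]
-7    [550, 550, -7]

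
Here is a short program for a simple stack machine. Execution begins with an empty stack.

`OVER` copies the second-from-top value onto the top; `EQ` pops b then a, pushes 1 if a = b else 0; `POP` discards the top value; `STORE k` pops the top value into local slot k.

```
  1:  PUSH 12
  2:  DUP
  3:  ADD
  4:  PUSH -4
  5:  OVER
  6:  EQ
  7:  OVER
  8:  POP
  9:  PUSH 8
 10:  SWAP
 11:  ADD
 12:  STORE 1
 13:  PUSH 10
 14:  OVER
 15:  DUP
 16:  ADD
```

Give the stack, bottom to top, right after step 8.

PUSH 12 : [12]
DUP     : [12, 12]
ADD     : [24]
PUSH -4 : [24, -4]
OVER    : [24, -4, 24]
EQ      : [24, 0]
OVER    : [24, 0, 24]
POP     : [24, 0]

[24, 0]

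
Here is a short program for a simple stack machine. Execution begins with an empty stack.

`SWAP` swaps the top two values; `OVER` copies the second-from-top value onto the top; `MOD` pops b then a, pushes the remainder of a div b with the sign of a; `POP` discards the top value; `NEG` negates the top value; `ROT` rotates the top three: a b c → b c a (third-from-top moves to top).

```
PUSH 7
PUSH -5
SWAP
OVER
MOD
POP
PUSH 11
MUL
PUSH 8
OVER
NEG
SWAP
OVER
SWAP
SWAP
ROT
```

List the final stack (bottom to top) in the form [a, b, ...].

PUSH 7  : [7]
PUSH -5 : [7, -5]
SWAP    : [-5, 7]
OVER    : [-5, 7, -5]
MOD     : [-5, 2]
POP     : [-5]
PUSH 11 : [-5, 11]
MUL     : [-55]
PUSH 8  : [-55, 8]
OVER    : [-55, 8, -55]
NEG     : [-55, 8, 55]
SWAP    : [-55, 55, 8]
OVER    : [-55, 55, 8, 55]
SWAP    : [-55, 55, 55, 8]
SWAP    : [-55, 55, 8, 55]
ROT     : [-55, 8, 55, 55]

[-55, 8, 55, 55]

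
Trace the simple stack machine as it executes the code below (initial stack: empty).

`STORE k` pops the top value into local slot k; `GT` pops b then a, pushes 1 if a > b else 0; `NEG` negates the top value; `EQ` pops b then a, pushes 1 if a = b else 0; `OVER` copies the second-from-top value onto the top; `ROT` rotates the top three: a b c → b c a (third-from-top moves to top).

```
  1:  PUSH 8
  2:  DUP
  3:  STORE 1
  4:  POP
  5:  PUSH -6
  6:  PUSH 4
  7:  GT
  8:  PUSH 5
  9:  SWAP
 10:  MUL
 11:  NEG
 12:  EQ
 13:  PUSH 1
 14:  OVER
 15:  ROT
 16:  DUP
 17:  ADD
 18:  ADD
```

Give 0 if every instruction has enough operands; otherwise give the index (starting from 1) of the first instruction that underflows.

PUSH 8   8
DUP      8 8
STORE 1  8
POP      (empty)
PUSH -6  -6
PUSH 4   -6 4
GT       0
PUSH 5   0 5
SWAP     5 0
MUL      0
NEG      0
EQ  — needs 2 operands, stack has 1 → underflow

12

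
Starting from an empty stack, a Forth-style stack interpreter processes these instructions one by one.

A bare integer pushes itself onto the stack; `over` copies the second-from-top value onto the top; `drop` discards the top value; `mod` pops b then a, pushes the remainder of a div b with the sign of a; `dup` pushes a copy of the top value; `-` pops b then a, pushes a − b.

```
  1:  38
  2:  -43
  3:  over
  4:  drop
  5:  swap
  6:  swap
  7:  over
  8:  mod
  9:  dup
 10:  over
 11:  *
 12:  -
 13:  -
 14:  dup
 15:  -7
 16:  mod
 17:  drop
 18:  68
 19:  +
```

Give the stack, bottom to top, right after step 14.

[68, 68]

38   : 38
-43  : 38 -43
over : 38 -43 38
drop : 38 -43
swap : -43 38
swap : 38 -43
over : 38 -43 38
mod  : 38 -5
dup  : 38 -5 -5
over : 38 -5 -5 -5
*    : 38 -5 25
-    : 38 -30
-    : 68
dup  : 68 68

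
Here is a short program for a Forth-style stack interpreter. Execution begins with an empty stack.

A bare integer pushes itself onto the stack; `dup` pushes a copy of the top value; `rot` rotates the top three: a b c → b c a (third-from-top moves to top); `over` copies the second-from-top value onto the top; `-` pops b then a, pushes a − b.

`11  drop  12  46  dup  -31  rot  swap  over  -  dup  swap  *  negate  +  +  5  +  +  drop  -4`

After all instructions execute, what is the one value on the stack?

-4

11      [11]
drop    []
12      [12]
46      [12, 46]
dup     [12, 46, 46]
-31     [12, 46, 46, -31]
rot     [12, 46, -31, 46]
swap    [12, 46, 46, -31]
over    [12, 46, 46, -31, 46]
-       [12, 46, 46, -77]
dup     [12, 46, 46, -77, -77]
swap    [12, 46, 46, -77, -77]
*       [12, 46, 46, 5929]
negate  [12, 46, 46, -5929]
+       [12, 46, -5883]
+       [12, -5837]
5       [12, -5837, 5]
+       [12, -5832]
+       [-5820]
drop    []
-4      [-4]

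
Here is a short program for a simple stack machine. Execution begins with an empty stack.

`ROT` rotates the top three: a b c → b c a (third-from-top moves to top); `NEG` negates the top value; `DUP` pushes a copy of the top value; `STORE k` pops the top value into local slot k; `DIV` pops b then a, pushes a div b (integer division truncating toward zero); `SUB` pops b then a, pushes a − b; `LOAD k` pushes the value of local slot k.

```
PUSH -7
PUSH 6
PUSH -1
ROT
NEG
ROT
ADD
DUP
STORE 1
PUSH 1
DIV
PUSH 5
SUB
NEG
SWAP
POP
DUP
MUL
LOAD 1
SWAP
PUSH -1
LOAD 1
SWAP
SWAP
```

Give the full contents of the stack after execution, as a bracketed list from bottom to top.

[13, 64, -1, 13]

PUSH -7 -> -7
PUSH 6  -> -7 6
PUSH -1 -> -7 6 -1
ROT     -> 6 -1 -7
NEG     -> 6 -1 7
ROT     -> -1 7 6
ADD     -> -1 13
DUP     -> -1 13 13
STORE 1 -> -1 13
PUSH 1  -> -1 13 1
DIV     -> -1 13
PUSH 5  -> -1 13 5
SUB     -> -1 8
NEG     -> -1 -8
SWAP    -> -8 -1
POP     -> -8
DUP     -> -8 -8
MUL     -> 64
LOAD 1  -> 64 13
SWAP    -> 13 64
PUSH -1 -> 13 64 -1
LOAD 1  -> 13 64 -1 13
SWAP    -> 13 64 13 -1
SWAP    -> 13 64 -1 13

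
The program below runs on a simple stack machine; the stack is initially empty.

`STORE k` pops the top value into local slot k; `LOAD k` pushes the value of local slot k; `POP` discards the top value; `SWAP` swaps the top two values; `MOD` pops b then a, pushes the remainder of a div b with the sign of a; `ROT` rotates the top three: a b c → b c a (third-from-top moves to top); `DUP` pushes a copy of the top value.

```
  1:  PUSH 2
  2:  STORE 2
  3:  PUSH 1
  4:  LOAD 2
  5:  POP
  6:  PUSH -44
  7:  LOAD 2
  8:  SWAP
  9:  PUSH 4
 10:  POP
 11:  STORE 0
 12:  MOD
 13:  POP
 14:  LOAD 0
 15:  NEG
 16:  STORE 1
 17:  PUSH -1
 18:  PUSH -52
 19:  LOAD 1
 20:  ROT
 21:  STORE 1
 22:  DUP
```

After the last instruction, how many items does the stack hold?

PUSH 2   -> [2]
STORE 2  -> []
PUSH 1   -> [1]
LOAD 2   -> [1, 2]
POP      -> [1]
PUSH -44 -> [1, -44]
LOAD 2   -> [1, -44, 2]
SWAP     -> [1, 2, -44]
PUSH 4   -> [1, 2, -44, 4]
POP      -> [1, 2, -44]
STORE 0  -> [1, 2]
MOD      -> [1]
POP      -> []
LOAD 0   -> [-44]
NEG      -> [44]
STORE 1  -> []
PUSH -1  -> [-1]
PUSH -52 -> [-1, -52]
LOAD 1   -> [-1, -52, 44]
ROT      -> [-52, 44, -1]
STORE 1  -> [-52, 44]
DUP      -> [-52, 44, 44]

3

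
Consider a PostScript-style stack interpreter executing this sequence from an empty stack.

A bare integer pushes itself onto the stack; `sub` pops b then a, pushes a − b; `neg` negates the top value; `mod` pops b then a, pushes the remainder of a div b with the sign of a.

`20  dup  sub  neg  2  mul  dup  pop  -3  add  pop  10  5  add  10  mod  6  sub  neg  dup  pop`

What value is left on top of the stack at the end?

1

20  -> [20]
dup -> [20, 20]
sub -> [0]
neg -> [0]
2   -> [0, 2]
mul -> [0]
dup -> [0, 0]
pop -> [0]
-3  -> [0, -3]
add -> [-3]
pop -> []
10  -> [10]
5   -> [10, 5]
add -> [15]
10  -> [15, 10]
mod -> [5]
6   -> [5, 6]
sub -> [-1]
neg -> [1]
dup -> [1, 1]
pop -> [1]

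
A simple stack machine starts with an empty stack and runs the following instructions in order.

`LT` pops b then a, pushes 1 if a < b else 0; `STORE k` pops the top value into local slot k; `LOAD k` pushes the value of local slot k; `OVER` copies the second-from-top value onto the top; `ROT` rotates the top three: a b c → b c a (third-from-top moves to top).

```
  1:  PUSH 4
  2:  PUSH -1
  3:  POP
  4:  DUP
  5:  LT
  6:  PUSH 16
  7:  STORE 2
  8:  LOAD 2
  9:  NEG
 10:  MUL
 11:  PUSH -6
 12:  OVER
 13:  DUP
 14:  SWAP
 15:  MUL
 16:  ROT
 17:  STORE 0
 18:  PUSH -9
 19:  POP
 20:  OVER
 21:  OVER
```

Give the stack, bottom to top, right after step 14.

[0, -6, 0, 0]

PUSH 4  → [4]
PUSH -1 → [4, -1]
POP     → [4]
DUP     → [4, 4]
LT      → [0]
PUSH 16 → [0, 16]
STORE 2 → [0]
LOAD 2  → [0, 16]
NEG     → [0, -16]
MUL     → [0]
PUSH -6 → [0, -6]
OVER    → [0, -6, 0]
DUP     → [0, -6, 0, 0]
SWAP    → [0, -6, 0, 0]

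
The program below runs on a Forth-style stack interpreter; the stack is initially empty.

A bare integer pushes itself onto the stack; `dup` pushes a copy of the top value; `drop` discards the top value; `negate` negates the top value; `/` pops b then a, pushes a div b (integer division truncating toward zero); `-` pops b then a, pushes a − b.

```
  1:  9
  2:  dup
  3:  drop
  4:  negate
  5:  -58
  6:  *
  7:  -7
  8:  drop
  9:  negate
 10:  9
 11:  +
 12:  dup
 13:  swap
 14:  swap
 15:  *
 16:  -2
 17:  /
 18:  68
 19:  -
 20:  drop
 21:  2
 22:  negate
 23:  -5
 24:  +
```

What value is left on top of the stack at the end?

-7

9      -> [9]
dup    -> [9, 9]
drop   -> [9]
negate -> [-9]
-58    -> [-9, -58]
*      -> [522]
-7     -> [522, -7]
drop   -> [522]
negate -> [-522]
9      -> [-522, 9]
+      -> [-513]
dup    -> [-513, -513]
swap   -> [-513, -513]
swap   -> [-513, -513]
*      -> [263169]
-2     -> [263169, -2]
/      -> [-131584]
68     -> [-131584, 68]
-      -> [-131652]
drop   -> []
2      -> [2]
negate -> [-2]
-5     -> [-2, -5]
+      -> [-7]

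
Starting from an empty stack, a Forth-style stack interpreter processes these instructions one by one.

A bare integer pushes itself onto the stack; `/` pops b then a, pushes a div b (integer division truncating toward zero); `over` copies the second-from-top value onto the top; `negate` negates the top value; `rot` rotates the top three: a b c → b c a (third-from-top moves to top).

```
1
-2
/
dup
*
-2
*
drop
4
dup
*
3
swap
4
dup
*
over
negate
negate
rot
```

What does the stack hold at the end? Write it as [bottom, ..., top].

1      → [1]
-2     → [1, -2]
/      → [0]
dup    → [0, 0]
*      → [0]
-2     → [0, -2]
*      → [0]
drop   → []
4      → [4]
dup    → [4, 4]
*      → [16]
3      → [16, 3]
swap   → [3, 16]
4      → [3, 16, 4]
dup    → [3, 16, 4, 4]
*      → [3, 16, 16]
over   → [3, 16, 16, 16]
negate → [3, 16, 16, -16]
negate → [3, 16, 16, 16]
rot    → [3, 16, 16, 16]

[3, 16, 16, 16]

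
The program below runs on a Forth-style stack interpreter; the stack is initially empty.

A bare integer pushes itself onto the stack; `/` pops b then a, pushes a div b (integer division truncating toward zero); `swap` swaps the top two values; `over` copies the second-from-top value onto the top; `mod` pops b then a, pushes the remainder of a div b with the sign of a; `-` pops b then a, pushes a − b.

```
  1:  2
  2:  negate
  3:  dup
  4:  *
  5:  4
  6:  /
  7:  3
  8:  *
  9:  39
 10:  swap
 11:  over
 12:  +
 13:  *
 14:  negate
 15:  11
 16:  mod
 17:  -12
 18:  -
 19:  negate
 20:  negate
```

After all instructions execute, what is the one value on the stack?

2      : [2]
negate : [-2]
dup    : [-2, -2]
*      : [4]
4      : [4, 4]
/      : [1]
3      : [1, 3]
*      : [3]
39     : [3, 39]
swap   : [39, 3]
over   : [39, 3, 39]
+      : [39, 42]
*      : [1638]
negate : [-1638]
11     : [-1638, 11]
mod    : [-10]
-12    : [-10, -12]
-      : [2]
negate : [-2]
negate : [2]

2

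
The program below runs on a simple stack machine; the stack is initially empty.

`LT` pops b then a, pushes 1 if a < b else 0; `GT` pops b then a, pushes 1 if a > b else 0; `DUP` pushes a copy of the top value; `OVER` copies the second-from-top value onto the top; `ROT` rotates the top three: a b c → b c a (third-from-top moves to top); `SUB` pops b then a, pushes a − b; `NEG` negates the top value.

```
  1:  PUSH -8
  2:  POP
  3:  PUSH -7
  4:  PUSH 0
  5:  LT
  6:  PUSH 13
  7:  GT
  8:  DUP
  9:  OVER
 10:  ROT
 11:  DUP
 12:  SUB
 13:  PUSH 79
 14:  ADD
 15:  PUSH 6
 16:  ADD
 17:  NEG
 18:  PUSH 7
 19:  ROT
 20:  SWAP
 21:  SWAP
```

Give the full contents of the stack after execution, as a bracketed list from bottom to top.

[0, -85, 7, 0]

PUSH -8 : -8
POP     : (empty)
PUSH -7 : -7
PUSH 0  : -7 0
LT      : 1
PUSH 13 : 1 13
GT      : 0
DUP     : 0 0
OVER    : 0 0 0
ROT     : 0 0 0
DUP     : 0 0 0 0
SUB     : 0 0 0
PUSH 79 : 0 0 0 79
ADD     : 0 0 79
PUSH 6  : 0 0 79 6
ADD     : 0 0 85
NEG     : 0 0 -85
PUSH 7  : 0 0 -85 7
ROT     : 0 -85 7 0
SWAP    : 0 -85 0 7
SWAP    : 0 -85 7 0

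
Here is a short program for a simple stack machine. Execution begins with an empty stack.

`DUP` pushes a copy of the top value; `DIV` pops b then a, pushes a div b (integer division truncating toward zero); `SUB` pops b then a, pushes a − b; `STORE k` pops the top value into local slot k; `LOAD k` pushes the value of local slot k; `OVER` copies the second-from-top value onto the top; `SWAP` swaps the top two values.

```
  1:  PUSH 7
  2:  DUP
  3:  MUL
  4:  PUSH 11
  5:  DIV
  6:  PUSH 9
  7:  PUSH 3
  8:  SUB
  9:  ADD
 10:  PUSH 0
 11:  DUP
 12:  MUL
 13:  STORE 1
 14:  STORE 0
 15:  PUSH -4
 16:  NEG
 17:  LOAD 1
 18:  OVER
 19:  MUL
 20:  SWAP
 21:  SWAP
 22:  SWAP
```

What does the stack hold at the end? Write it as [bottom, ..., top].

[0, 4]

PUSH 7  : [7]
DUP     : [7, 7]
MUL     : [49]
PUSH 11 : [49, 11]
DIV     : [4]
PUSH 9  : [4, 9]
PUSH 3  : [4, 9, 3]
SUB     : [4, 6]
ADD     : [10]
PUSH 0  : [10, 0]
DUP     : [10, 0, 0]
MUL     : [10, 0]
STORE 1 : [10]
STORE 0 : []
PUSH -4 : [-4]
NEG     : [4]
LOAD 1  : [4, 0]
OVER    : [4, 0, 4]
MUL     : [4, 0]
SWAP    : [0, 4]
SWAP    : [4, 0]
SWAP    : [0, 4]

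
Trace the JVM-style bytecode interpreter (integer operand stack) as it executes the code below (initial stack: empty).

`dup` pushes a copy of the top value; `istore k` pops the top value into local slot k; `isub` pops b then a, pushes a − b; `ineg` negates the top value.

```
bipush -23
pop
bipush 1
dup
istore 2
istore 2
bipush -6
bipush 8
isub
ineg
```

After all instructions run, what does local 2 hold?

bipush -23 -> [-23]
pop        -> []
bipush 1   -> [1]
dup        -> [1, 1]
istore 2   -> [1]
istore 2   -> []
bipush -6  -> [-6]
bipush 8   -> [-6, 8]
isub       -> [-14]
ineg       -> [14]

1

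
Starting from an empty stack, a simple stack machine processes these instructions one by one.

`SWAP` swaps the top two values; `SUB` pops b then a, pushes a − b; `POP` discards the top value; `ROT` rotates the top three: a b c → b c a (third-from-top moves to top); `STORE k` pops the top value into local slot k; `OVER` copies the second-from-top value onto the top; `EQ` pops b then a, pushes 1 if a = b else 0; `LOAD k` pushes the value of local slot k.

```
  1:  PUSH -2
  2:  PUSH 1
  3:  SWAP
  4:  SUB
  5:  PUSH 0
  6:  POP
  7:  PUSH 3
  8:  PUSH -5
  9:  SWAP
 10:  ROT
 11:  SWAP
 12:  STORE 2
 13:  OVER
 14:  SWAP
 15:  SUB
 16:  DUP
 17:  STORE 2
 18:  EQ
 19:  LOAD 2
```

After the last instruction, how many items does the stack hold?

2

PUSH -2 : [-2]
PUSH 1  : [-2, 1]
SWAP    : [1, -2]
SUB     : [3]
PUSH 0  : [3, 0]
POP     : [3]
PUSH 3  : [3, 3]
PUSH -5 : [3, 3, -5]
SWAP    : [3, -5, 3]
ROT     : [-5, 3, 3]
SWAP    : [-5, 3, 3]
STORE 2 : [-5, 3]
OVER    : [-5, 3, -5]
SWAP    : [-5, -5, 3]
SUB     : [-5, -8]
DUP     : [-5, -8, -8]
STORE 2 : [-5, -8]
EQ      : [0]
LOAD 2  : [0, -8]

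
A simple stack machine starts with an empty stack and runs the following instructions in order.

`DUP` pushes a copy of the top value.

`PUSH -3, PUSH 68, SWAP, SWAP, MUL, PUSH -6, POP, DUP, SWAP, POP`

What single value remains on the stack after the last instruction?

-204

PUSH -3  -3
PUSH 68  -3 68
SWAP     68 -3
SWAP     -3 68
MUL      -204
PUSH -6  -204 -6
POP      -204
DUP      -204 -204
SWAP     -204 -204
POP      -204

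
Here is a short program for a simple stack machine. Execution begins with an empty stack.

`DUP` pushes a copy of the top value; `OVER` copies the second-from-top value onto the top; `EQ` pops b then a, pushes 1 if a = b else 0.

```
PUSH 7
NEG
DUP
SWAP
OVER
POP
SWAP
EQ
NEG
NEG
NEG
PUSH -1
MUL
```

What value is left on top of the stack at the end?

PUSH 7   7
NEG      -7
DUP      -7 -7
SWAP     -7 -7
OVER     -7 -7 -7
POP      -7 -7
SWAP     -7 -7
EQ       1
NEG      -1
NEG      1
NEG      -1
PUSH -1  -1 -1
MUL      1

1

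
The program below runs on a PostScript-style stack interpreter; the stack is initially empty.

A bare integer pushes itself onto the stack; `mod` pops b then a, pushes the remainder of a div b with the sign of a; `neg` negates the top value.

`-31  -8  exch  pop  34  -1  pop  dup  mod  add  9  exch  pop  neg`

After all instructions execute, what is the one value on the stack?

-31   [-31]
-8    [-31, -8]
exch  [-8, -31]
pop   [-8]
34    [-8, 34]
-1    [-8, 34, -1]
pop   [-8, 34]
dup   [-8, 34, 34]
mod   [-8, 0]
add   [-8]
9     [-8, 9]
exch  [9, -8]
pop   [9]
neg   [-9]

-9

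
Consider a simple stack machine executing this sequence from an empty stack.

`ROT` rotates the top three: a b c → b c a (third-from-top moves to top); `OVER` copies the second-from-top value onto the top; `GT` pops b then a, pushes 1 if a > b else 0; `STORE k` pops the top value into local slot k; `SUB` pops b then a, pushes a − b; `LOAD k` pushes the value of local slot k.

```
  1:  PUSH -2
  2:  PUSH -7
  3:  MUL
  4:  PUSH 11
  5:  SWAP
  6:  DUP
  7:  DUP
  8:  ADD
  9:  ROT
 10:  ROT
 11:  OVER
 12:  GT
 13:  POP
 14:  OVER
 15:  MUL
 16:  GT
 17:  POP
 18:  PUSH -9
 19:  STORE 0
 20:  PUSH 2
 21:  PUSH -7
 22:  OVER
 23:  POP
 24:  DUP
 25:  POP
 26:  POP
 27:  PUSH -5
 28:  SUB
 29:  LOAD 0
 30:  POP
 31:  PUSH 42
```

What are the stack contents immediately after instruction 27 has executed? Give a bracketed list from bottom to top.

PUSH -2 : -2
PUSH -7 : -2 -7
MUL     : 14
PUSH 11 : 14 11
SWAP    : 11 14
DUP     : 11 14 14
DUP     : 11 14 14 14
ADD     : 11 14 28
ROT     : 14 28 11
ROT     : 28 11 14
OVER    : 28 11 14 11
GT      : 28 11 1
POP     : 28 11
OVER    : 28 11 28
MUL     : 28 308
GT      : 0
POP     : (empty)
PUSH -9 : -9
STORE 0 : (empty)
PUSH 2  : 2
PUSH -7 : 2 -7
OVER    : 2 -7 2
POP     : 2 -7
DUP     : 2 -7 -7
POP     : 2 -7
POP     : 2
PUSH -5 : 2 -5

[2, -5]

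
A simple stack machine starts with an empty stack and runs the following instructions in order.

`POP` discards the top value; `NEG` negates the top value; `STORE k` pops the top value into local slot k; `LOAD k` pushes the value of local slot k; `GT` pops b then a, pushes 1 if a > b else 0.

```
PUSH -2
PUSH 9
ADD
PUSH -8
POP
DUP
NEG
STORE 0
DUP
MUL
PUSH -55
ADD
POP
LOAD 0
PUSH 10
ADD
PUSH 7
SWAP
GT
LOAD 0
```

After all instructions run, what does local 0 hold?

-7

PUSH -2  -> -2
PUSH 9   -> -2 9
ADD      -> 7
PUSH -8  -> 7 -8
POP      -> 7
DUP      -> 7 7
NEG      -> 7 -7
STORE 0  -> 7
DUP      -> 7 7
MUL      -> 49
PUSH -55 -> 49 -55
ADD      -> -6
POP      -> (empty)
LOAD 0   -> -7
PUSH 10  -> -7 10
ADD      -> 3
PUSH 7   -> 3 7
SWAP     -> 7 3
GT       -> 1
LOAD 0   -> 1 -7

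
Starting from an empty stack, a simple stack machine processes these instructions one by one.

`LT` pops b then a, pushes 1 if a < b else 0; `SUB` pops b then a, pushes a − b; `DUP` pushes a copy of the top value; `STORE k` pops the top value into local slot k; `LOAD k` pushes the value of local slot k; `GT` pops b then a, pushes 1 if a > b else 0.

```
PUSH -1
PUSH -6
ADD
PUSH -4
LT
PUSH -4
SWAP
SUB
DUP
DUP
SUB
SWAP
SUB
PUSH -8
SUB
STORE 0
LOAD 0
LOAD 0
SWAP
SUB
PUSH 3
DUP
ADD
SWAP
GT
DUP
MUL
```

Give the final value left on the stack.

PUSH -1  -1
PUSH -6  -1 -6
ADD      -7
PUSH -4  -7 -4
LT       1
PUSH -4  1 -4
SWAP     -4 1
SUB      -5
DUP      -5 -5
DUP      -5 -5 -5
SUB      -5 0
SWAP     0 -5
SUB      5
PUSH -8  5 -8
SUB      13
STORE 0  (empty)
LOAD 0   13
LOAD 0   13 13
SWAP     13 13
SUB      0
PUSH 3   0 3
DUP      0 3 3
ADD      0 6
SWAP     6 0
GT       1
DUP      1 1
MUL      1

1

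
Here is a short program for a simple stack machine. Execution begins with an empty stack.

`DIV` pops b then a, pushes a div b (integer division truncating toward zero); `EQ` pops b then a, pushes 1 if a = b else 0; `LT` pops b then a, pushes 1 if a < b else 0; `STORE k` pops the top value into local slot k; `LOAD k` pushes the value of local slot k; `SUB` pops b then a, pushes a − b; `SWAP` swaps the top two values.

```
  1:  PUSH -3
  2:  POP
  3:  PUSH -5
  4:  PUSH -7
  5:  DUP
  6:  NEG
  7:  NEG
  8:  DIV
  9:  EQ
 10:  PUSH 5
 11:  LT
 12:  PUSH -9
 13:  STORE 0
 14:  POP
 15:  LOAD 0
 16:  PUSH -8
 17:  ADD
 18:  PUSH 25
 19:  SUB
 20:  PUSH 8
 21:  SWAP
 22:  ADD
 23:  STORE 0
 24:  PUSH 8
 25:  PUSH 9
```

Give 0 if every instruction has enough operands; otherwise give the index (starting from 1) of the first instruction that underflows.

PUSH -3 : -3
POP     : (empty)
PUSH -5 : -5
PUSH -7 : -5 -7
DUP     : -5 -7 -7
NEG     : -5 -7 7
NEG     : -5 -7 -7
DIV     : -5 1
EQ      : 0
PUSH 5  : 0 5
LT      : 1
PUSH -9 : 1 -9
STORE 0 : 1
POP     : (empty)
LOAD 0  : -9
PUSH -8 : -9 -8
ADD     : -17
PUSH 25 : -17 25
SUB     : -42
PUSH 8  : -42 8
SWAP    : 8 -42
ADD     : -34
STORE 0 : (empty)
PUSH 8  : 8
PUSH 9  : 8 9

0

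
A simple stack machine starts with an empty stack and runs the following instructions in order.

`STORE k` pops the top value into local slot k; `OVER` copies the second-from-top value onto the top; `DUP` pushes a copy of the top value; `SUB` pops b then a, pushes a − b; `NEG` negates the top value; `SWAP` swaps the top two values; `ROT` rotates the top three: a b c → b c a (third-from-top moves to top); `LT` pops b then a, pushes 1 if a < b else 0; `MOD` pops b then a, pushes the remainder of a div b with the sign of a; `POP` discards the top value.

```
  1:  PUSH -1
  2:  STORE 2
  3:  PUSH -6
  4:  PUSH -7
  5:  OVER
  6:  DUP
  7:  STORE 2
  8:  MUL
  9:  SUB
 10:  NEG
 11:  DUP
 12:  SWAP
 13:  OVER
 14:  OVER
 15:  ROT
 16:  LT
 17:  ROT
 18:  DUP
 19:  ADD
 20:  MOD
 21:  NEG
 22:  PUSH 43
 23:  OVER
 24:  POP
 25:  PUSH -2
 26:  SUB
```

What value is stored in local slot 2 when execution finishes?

-6

PUSH -1 -> -1
STORE 2 -> (empty)
PUSH -6 -> -6
PUSH -7 -> -6 -7
OVER    -> -6 -7 -6
DUP     -> -6 -7 -6 -6
STORE 2 -> -6 -7 -6
MUL     -> -6 42
SUB     -> -48
NEG     -> 48
DUP     -> 48 48
SWAP    -> 48 48
OVER    -> 48 48 48
OVER    -> 48 48 48 48
ROT     -> 48 48 48 48
LT      -> 48 48 0
ROT     -> 48 0 48
DUP     -> 48 0 48 48
ADD     -> 48 0 96
MOD     -> 48 0
NEG     -> 48 0
PUSH 43 -> 48 0 43
OVER    -> 48 0 43 0
POP     -> 48 0 43
PUSH -2 -> 48 0 43 -2
SUB     -> 48 0 45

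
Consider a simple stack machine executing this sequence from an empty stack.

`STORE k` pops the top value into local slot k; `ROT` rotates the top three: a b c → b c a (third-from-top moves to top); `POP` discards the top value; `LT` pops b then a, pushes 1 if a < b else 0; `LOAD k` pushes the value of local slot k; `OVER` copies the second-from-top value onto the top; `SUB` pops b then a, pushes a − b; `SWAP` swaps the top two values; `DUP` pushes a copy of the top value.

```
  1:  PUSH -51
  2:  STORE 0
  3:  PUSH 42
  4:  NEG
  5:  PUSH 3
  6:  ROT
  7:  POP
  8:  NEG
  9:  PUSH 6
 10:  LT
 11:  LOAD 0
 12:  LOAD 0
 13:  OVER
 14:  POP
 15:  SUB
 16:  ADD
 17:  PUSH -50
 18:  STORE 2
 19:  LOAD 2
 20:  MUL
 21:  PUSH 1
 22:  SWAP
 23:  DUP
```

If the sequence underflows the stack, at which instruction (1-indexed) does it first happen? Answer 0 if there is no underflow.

6

PUSH -51  -51
STORE 0   (empty)
PUSH 42   42
NEG       -42
PUSH 3    -42 3
ROT  — needs 3 operands, stack has 2 → underflow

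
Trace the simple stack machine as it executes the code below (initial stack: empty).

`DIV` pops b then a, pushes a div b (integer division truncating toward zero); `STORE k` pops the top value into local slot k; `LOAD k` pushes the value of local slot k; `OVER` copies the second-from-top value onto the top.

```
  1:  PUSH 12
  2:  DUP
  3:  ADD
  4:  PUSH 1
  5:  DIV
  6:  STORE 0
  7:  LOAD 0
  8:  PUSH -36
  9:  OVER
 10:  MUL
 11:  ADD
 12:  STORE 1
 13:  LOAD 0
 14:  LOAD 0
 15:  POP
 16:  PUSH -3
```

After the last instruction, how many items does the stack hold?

2

PUSH 12  → 12
DUP      → 12 12
ADD      → 24
PUSH 1   → 24 1
DIV      → 24
STORE 0  → (empty)
LOAD 0   → 24
PUSH -36 → 24 -36
OVER     → 24 -36 24
MUL      → 24 -864
ADD      → -840
STORE 1  → (empty)
LOAD 0   → 24
LOAD 0   → 24 24
POP      → 24
PUSH -3  → 24 -3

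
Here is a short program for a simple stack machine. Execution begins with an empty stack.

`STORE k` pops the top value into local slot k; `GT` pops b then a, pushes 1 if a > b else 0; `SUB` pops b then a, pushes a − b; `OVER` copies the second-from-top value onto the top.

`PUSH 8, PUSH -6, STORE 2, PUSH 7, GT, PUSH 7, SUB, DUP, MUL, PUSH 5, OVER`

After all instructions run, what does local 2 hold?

-6

PUSH 8  : [8]
PUSH -6 : [8, -6]
STORE 2 : [8]
PUSH 7  : [8, 7]
GT      : [1]
PUSH 7  : [1, 7]
SUB     : [-6]
DUP     : [-6, -6]
MUL     : [36]
PUSH 5  : [36, 5]
OVER    : [36, 5, 36]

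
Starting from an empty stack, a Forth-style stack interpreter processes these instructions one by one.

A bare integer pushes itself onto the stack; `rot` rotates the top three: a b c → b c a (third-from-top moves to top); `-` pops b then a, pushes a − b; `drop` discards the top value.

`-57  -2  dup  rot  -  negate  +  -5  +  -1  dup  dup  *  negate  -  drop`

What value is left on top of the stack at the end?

-57    → [-57]
-2     → [-57, -2]
dup    → [-57, -2, -2]
rot    → [-2, -2, -57]
-      → [-2, 55]
negate → [-2, -55]
+      → [-57]
-5     → [-57, -5]
+      → [-62]
-1     → [-62, -1]
dup    → [-62, -1, -1]
dup    → [-62, -1, -1, -1]
*      → [-62, -1, 1]
negate → [-62, -1, -1]
-      → [-62, 0]
drop   → [-62]

-62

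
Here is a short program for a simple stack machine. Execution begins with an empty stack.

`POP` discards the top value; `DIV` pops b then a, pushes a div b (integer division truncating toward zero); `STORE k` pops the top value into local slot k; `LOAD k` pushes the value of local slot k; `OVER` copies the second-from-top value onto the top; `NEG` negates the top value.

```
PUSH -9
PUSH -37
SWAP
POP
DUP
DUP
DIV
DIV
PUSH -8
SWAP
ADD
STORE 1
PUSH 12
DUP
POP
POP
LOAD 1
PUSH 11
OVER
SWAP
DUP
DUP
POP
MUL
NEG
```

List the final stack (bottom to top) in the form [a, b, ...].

[-45, -45, -121]

PUSH -9   -9
PUSH -37  -9 -37
SWAP      -37 -9
POP       -37
DUP       -37 -37
DUP       -37 -37 -37
DIV       -37 1
DIV       -37
PUSH -8   -37 -8
SWAP      -8 -37
ADD       -45
STORE 1   (empty)
PUSH 12   12
DUP       12 12
POP       12
POP       (empty)
LOAD 1    -45
PUSH 11   -45 11
OVER      -45 11 -45
SWAP      -45 -45 11
DUP       -45 -45 11 11
DUP       -45 -45 11 11 11
POP       -45 -45 11 11
MUL       -45 -45 121
NEG       -45 -45 -121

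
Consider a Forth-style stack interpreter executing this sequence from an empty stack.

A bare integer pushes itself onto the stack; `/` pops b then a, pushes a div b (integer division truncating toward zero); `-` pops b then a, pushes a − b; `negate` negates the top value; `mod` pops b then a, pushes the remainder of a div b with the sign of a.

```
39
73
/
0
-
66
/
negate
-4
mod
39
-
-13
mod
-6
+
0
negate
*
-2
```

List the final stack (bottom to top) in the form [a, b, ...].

39     → [39]
73     → [39, 73]
/      → [0]
0      → [0, 0]
-      → [0]
66     → [0, 66]
/      → [0]
negate → [0]
-4     → [0, -4]
mod    → [0]
39     → [0, 39]
-      → [-39]
-13    → [-39, -13]
mod    → [0]
-6     → [0, -6]
+      → [-6]
0      → [-6, 0]
negate → [-6, 0]
*      → [0]
-2     → [0, -2]

[0, -2]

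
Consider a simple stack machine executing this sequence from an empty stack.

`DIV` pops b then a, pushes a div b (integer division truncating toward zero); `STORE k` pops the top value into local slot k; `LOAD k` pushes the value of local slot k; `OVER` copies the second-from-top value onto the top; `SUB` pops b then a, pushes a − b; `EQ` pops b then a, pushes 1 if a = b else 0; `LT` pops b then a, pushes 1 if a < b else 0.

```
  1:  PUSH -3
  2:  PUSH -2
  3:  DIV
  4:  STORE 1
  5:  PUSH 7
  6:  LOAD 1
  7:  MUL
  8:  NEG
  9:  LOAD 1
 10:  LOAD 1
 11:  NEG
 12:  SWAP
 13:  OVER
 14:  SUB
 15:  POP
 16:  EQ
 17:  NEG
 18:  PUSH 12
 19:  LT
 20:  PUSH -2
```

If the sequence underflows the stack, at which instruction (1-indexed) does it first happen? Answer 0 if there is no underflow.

PUSH -3 → [-3]
PUSH -2 → [-3, -2]
DIV     → [1]
STORE 1 → []
PUSH 7  → [7]
LOAD 1  → [7, 1]
MUL     → [7]
NEG     → [-7]
LOAD 1  → [-7, 1]
LOAD 1  → [-7, 1, 1]
NEG     → [-7, 1, -1]
SWAP    → [-7, -1, 1]
OVER    → [-7, -1, 1, -1]
SUB     → [-7, -1, 2]
POP     → [-7, -1]
EQ      → [0]
NEG     → [0]
PUSH 12 → [0, 12]
LT      → [1]
PUSH -2 → [1, -2]

0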